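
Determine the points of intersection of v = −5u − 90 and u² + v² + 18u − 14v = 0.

(−20, 10) and (−18, 0)

Express v = −5u − 90 and substitute into the circle:
26u² + 988u + 9360 = 0  ⟹  u² + 38u + 360 = 0
u = −18 or u = −20, giving (−18, 0) and (−20, 10).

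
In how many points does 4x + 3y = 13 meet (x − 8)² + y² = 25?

2

Substituting the line into the circle gives 25x² − 248x + 520 = 0.
Δ = 61504 − 52000 = 9504.
Two real roots: the line is a secant.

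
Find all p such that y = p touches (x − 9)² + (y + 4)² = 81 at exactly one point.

Tangency holds when the distance from the centre (9, −4) to the line equals the radius 9:
|0·9 + 1·(−4) − p| / √1 = 9
|p − (−4)| = 9, so p = 5 or p = −13.

p = −13 or p = 5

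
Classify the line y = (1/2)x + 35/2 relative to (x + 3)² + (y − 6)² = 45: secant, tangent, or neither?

neither

Centre (−3, 6), r² = 45. Distance² from centre to line = (20)²/5 = 80.
Since d² > r², the line lies outside the circle.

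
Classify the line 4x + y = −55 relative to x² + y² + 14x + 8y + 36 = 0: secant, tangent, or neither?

neither

Centre (−7, −4), r² = 29. Distance² from centre to line = (23)²/17 = 529/17.
Since d² > r², the line lies outside the circle.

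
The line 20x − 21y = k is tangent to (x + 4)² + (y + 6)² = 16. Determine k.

k = −70 or k = 162

The line touches the circle iff its distance from (−4, −6) is 4:
|20·(−4) − 21·(−6) − k| / √841 = 4
|k − (46)| = 4·29, so k = 162 or k = −70.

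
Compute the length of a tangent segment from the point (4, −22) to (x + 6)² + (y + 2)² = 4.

The centre is (−6, −2) and r = 2. The square of the distance from P to the centre is 100 + 400 = 500.
By the tangent–radius right angle, tangent length = √(|PO|² − r²) = √496 = 4√31.

4√31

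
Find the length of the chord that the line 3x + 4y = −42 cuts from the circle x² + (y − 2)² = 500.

40

Express y = (−42 − 3x)/4 and substitute into the circle:
25x² + 300x − 5500 = 0  ⟹  x² + 12x − 220 = 0
x = 10 or x = −22, giving (10, −18) and (−22, 6).
|(10, −18) − (−22, 6)| = √((32)² + (−24)²) = 40.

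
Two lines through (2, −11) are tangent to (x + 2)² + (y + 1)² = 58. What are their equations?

3x + 7y = −71 and 7x − 3y = 47

A line y − (−11) = m(x − (2)) is tangent when its distance from (−2, −1) is √58:
(−4m − (10))² = 58(m² + 1)
21m² − 40m − 21 = 0, so m = −3/7 or m = 7/3.
With m = −3/7: 3x + 7y = −71. With m = 7/3: 7x − 3y = 47.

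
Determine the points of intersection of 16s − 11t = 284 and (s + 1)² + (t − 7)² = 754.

(4, −20) and (26, 12)

Substitute t = (−284 + 16s)/11:
377s² − 11310s + 39208 = 0  ⟹  s² − 30s + 104 = 0
s = 26 or s = 4, giving (26, 12) and (4, −20).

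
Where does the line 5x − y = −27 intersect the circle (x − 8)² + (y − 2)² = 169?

(−5, 2) and (−4, 7)

Substitute y = 5x + 27:
26x² + 234x + 520 = 0  ⟹  x² + 9x + 20 = 0
x = −4 or x = −5, giving (−4, 7) and (−5, 2).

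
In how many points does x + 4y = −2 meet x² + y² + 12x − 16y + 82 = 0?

d² = (1·(−6) + 4·8 − (−2))²/17 = 784/17; r² = 18.
Since d² > r², the line lies outside the circle.

0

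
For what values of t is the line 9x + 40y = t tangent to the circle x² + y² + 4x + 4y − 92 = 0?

For a tangent, require d(centre, line) = r = 10.
|9·(−2) + 40·(−2) − t| / √1681 = 10
|t − (−98)| = 10·41, so t = 312 or t = −508.

t = −508 or t = 312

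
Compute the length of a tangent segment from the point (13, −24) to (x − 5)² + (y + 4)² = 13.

√451

With centre O = (5, −4), |OP|² = 464 and r² = 13.
The tangent meets the radius at right angles, so tangent² = |PO|² − r² = 464 − 13 = 451.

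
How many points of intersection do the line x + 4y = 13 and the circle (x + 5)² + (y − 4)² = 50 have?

2

d² = (1·(−5) + 4·4 − (13))²/17 = 4/17; r² = 50.
Since d² < r², the line cuts the circle twice.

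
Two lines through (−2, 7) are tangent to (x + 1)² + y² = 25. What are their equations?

A line y − (7) = m(x − (−2)) is tangent when its distance from (−1, 0) is 5:
[m·(1) − (−7)]² = 25(m² + 1)
12m² − 7m − 12 = 0, so m = 4/3 or m = −3/4.
Through (−2, 7) these give 4x − 3y = −29 and 3x + 4y = 22.

4x − 3y = −29 and 3x + 4y = 22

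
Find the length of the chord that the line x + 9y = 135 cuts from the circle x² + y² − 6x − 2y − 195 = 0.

√82

Centre (3, 1), r² = 205. Perpendicular distance d from centre to line = |−123| / √82 = 123/√82.
Half the chord is √(r² − d²) = √(41/2), so the full chord is √82.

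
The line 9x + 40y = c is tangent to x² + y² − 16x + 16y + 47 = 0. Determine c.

For a tangent, require d(centre, line) = r = 9.
|9·8 + 40·(−8) − c| / √1681 = 9
|c − (−248)| = 9·41, so c = 121 or c = −617.

c = −617 or c = 121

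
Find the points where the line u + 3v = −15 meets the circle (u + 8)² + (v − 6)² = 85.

From the line, v = (−15 − u)/3. Substituting:
10u² + 210u + 900 = 0  ⟹  u² + 21u + 90 = 0
u = −6 or u = −15, giving (−6, −3) and (−15, 0).

(−15, 0) and (−6, −3)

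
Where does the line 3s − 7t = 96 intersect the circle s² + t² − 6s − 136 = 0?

Express t = (−96 + 3s)/7 and substitute into the circle:
58s² − 870s + 2552 = 0  ⟹  s² − 15s + 44 = 0
s = 11 or s = 4, giving (11, −9) and (4, −12).

(4, −12) and (11, −9)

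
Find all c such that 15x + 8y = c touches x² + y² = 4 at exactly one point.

The line touches the circle iff its distance from (0, 0) is 2:
|15·0 + 8·0 − c| / √289 = 2
|c| = 2·17, so c = 34 or c = −34.

c = −34 or c = 34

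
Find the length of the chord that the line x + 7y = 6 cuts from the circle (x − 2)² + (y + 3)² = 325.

25√2

From the line, y = (6 − x)/7. Substituting:
50x² − 250x − 15000 = 0  ⟹  x² − 5x − 300 = 0
x = 20 or x = −15, giving (20, −2) and (−15, 3).
|(20, −2) − (−15, 3)| = √((35)² + (−5)²) = 25√2.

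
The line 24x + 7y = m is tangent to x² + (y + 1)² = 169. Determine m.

The line touches the circle iff its distance from (0, −1) is 13:
|24·0 + 7·(−1) − m| / √625 = 13
|m − (−7)| = 13·25, so m = 318 or m = −332.

m = −332 or m = 318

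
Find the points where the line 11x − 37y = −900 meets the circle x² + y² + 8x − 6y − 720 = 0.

Substitute y = (900 + 11x)/37:
1490x² + 28310x − 375480 = 0  ⟹  x² + 19x − 252 = 0
x = 9 or x = −28, giving (9, 27) and (−28, 16).

(−28, 16) and (9, 27)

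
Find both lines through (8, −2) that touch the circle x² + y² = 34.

3x − 5y = 34 and 5x + 3y = 34

Write the tangent as mx − y + (−2 − m·(8)) = 0 and set its distance from the centre to √34:
(−8m − (2))² = 34(m² + 1)
15m² + 16m − 15 = 0, so m = 3/5 or m = −5/3.
With m = 3/5: 3x − 5y = 34. With m = −5/3: 5x + 3y = 34.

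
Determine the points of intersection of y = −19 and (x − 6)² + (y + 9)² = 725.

(−19, −19) and (31, −19)

Substitute y = −19:
x² − 12x − 589 = 0
x = 31 or x = −19, giving (31, −19) and (−19, −19).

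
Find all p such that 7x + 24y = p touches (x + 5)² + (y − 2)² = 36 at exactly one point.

p = −137 or p = 163

The line touches the circle iff its distance from (−5, 2) is 6:
|7·(−5) + 24·2 − p| / √625 = 6
|p − (13)| = 6·25, so p = 163 or p = −137.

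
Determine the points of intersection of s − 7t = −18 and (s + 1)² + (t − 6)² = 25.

Express t = (18 + s)/7 and substitute into the circle:
50s² + 50s − 600 = 0  ⟹  s² + s − 12 = 0
s = 3 or s = −4, giving (3, 3) and (−4, 2).

(−4, 2) and (3, 3)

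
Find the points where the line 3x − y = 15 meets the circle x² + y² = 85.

Express y = 3x − 15 and substitute into the circle:
10x² − 90x + 140 = 0  ⟹  x² − 9x + 14 = 0
x = 7 or x = 2, giving (7, 6) and (2, −9).

(2, −9) and (7, 6)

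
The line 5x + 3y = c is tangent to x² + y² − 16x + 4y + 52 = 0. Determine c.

For a tangent, require d(centre, line) = r = 4.
|5·8 + 3·(−2) − c| / √34 = 4
|c − (34)| = 4√34.

c = 34 ± 4√34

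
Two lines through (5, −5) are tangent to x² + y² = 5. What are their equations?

x + 2y = −5 and 2x + y = 5

A line y − (−5) = m(x − (5)) is tangent when its distance from (0, 0) is √5:
(−5m − (5))² = 5(m² + 1)
2m² + 5m + 2 = 0, so m = −1/2 or m = −2.
Through (5, −5) these give x + 2y = −5 and 2x + y = 5.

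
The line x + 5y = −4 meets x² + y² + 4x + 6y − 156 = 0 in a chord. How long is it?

Substitute y = (−4 − x)/5:
26x² + 78x − 4004 = 0  ⟹  x² + 3x − 154 = 0
x = 11 or x = −14, giving (11, −3) and (−14, 2).
Chord length = distance between (11, −3) and (−14, 2) = √650 = 5√26.

5√26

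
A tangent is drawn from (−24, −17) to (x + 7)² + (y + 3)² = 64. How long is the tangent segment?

Centre (−7, −3), r² = 64. |PO|² = (−17)² + (−14)² = 485.
By the tangent–radius right angle, tangent length = √(|PO|² − r²) = √421.

√421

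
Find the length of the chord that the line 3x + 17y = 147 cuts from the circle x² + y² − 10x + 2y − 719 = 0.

3√298

Centre (5, −1), r² = 745. Perpendicular distance d from centre to line = |−149| / √298 = 149/√298.
Chord = 2√(r² − d²) = 2·√(1341/2) = 3√298.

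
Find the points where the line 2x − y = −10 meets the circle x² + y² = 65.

(−7, −4) and (−1, 8)

Substitute y = 2x + 10:
5x² + 40x + 35 = 0  ⟹  x² + 8x + 7 = 0
x = −1 or x = −7, giving (−1, 8) and (−7, −4).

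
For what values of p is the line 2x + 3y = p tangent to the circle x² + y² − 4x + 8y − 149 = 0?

For a tangent, require d(centre, line) = r = 13.
|2·2 + 3·(−4) − p| / √13 = 13
|p − (−8)| = 13√13.

p = −8 ± 13√13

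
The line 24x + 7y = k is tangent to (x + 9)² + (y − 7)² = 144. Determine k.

The line touches the circle iff its distance from (−9, 7) is 12:
|24·(−9) + 7·7 − k| / √625 = 12
|k − (−167)| = 12·25, so k = 133 or k = −467.

k = −467 or k = 133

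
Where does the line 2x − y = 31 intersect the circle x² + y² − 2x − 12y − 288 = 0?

From the line, y = 2x − 31. Substituting:
5x² − 150x + 1045 = 0  ⟹  x² − 30x + 209 = 0
x = 19 or x = 11, giving (19, 7) and (11, −9).

(11, −9) and (19, 7)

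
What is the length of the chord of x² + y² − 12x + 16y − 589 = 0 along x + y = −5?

37√2

The distance from (6, −8) to the line is 3/√2, and r² = 689.
Chord = 2√(r² − d²) = 2·√(1369/2) = 37√2.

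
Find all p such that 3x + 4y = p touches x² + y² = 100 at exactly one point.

The line touches the circle iff its distance from (0, 0) is 10:
|3·0 + 4·0 − p| / √25 = 10
|p| = 10·5, so p = 50 or p = −50.

p = −50 or p = 50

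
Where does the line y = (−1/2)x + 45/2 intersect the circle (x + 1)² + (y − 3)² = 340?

Substitute y = (45 − x)/2:
5x² − 70x + 165 = 0  ⟹  x² − 14x + 33 = 0
x = 11 or x = 3, giving (11, 17) and (3, 21).

(3, 21) and (11, 17)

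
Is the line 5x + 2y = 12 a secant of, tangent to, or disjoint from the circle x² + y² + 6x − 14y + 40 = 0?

Substituting the line into the circle gives 29x² + 44x − 32 = 0.
Discriminant = (44)² − 4·29·(−32) = 5648 > 0.
Two real roots: the line is a secant.

secant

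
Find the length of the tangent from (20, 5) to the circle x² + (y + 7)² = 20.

The centre is (0, −7) and r = 2√5. The square of the distance from P to the centre is 400 + 144 = 544.
By the tangent–radius right angle, tangent length = √(|PO|² − r²) = √524 = 2√131.

2√131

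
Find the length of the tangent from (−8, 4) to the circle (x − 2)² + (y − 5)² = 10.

√91

With centre O = (2, 5), |OP|² = 101 and r² = 10.
The tangent meets the radius at right angles, so tangent² = |PO|² − r² = 101 − 10 = 91.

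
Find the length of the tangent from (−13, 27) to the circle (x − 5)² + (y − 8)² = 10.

With centre O = (5, 8), |OP|² = 685 and r² = 10.
The tangent meets the radius at right angles, so tangent² = |PO|² − r² = 685 − 10 = 675.

15√3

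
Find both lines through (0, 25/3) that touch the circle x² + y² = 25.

4x + 3y = 25 and 4x − 3y = −25

Write the tangent as mx − y + (25/3 − m·(0)) = 0 and set its distance from the centre to 5:
(0m − (−25/3))² = 25(m² + 1)
9m² − 16 = 0, so m = −4/3 or m = 4/3.
Through (0, 25/3) these give 4x + 3y = 25 and 4x − 3y = −25.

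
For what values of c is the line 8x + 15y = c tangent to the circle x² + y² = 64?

c = −136 or c = 136

The line touches the circle iff its distance from (0, 0) is 8:
|8·0 + 15·0 − c| / √289 = 8
|c| = 8·17, so c = 136 or c = −136.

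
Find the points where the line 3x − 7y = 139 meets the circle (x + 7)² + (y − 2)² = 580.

Express y = (−139 + 3x)/7 and substitute into the circle:
58x² − 232x − 2610 = 0  ⟹  x² − 4x − 45 = 0
x = 9 or x = −5, giving (9, −16) and (−5, −22).

(−5, −22) and (9, −16)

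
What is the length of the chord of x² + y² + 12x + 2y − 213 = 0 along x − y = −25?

10√2

From the line, y = x + 25. Substituting:
2x² + 64x + 462 = 0  ⟹  x² + 32x + 231 = 0
x = −11 or x = −21, giving (−11, 14) and (−21, 4).
|(−11, 14) − (−21, 4)| = √((10)² + (10)²) = 10√2.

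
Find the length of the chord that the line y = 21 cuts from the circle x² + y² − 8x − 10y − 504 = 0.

Centre (4, 5), r² = 545. Perpendicular distance d from centre to line = |−16| / √1 = 16.
Chord = 2√(r² − d²) = 2·√(289) = 34.

34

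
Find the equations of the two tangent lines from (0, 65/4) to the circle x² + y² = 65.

A line y − (65/4) = m(x − (0)) is tangent when its distance from (0, 0) is √65:
(0m − (−65/4))² = 65(m² + 1)
16m² − 49 = 0, so m = 7/4 or m = −7/4.
Through (0, 65/4) these give 7x − 4y = −65 and 7x + 4y = 65.

7x − 4y = −65 and 7x + 4y = 65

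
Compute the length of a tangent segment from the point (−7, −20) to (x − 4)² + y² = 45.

2√119

The centre is (4, 0) and r = 3√5. The square of the distance from P to the centre is 121 + 400 = 521.
By the tangent–radius right angle, tangent length = √(|PO|² − r²) = √476 = 2√119.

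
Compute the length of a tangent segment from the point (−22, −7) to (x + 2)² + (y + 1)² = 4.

12√3

With centre O = (−2, −1), |OP|² = 436 and r² = 4.
Power of the point: PT² = |PO|² − r² = 432, so PT = 12√3.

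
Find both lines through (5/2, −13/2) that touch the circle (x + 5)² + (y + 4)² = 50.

A line y − (−13/2) = m(x − (5/2)) is tangent when its distance from (−5, −4) is 5√2:
(−15/2m − (5/2))² = 50(m² + 1)
m² + 6m − 7 = 0, so m = −7 or m = 1.
Through (5/2, −13/2) these give 7x + y = 11 and x − y = 9.

7x + y = 11 and x − y = 9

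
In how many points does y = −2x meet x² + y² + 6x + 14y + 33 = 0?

0

Substituting the line into the circle gives 5x² − 22x + 33 = 0.
Discriminant = (−22)² − 4·5·(33) = −176 < 0.
No real roots: the line does not meet the circle.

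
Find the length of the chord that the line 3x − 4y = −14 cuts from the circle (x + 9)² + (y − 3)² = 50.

The distance from (−9, 3) to the line is 25/√25, and r² = 50.
Chord = 2√(r² − d²) = 2·√(25) = 10.

10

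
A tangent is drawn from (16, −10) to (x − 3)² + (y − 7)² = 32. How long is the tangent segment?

√426

With centre O = (3, 7), |OP|² = 458 and r² = 32.
Power of the point: PT² = |PO|² − r² = 426, so PT = √426.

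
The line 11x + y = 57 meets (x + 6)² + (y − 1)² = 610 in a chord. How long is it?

4√122

Centre (−6, 1), r² = 610. Perpendicular distance d from centre to line = |−122| / √122 = 122/√122.
Half the chord is √(r² − d²) = √(488), so the full chord is 4√122.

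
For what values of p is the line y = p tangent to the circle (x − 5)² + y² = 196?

The line touches the circle iff its distance from (5, 0) is 14:
|0·5 + 1·0 − p| / √1 = 14
|p| = 14, so p = 14 or p = −14.

p = −14 or p = 14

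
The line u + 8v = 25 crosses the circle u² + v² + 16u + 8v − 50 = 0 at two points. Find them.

(−15, 5) and (1, 3)

From the line, v = (25 − u)/8. Substituting:
65u² + 910u − 975 = 0  ⟹  u² + 14u − 15 = 0
u = 1 or u = −15, giving (1, 3) and (−15, 5).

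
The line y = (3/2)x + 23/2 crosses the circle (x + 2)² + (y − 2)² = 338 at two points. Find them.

(−15, −11) and (5, 19)

Express y = (23 + 3x)/2 and substitute into the circle:
13x² + 130x − 975 = 0  ⟹  x² + 10x − 75 = 0
x = 5 or x = −15, giving (5, 19) and (−15, −11).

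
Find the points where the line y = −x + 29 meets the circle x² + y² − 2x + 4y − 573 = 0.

Substitute y = −x + 29:
2x² − 64x + 384 = 0  ⟹  x² − 32x + 192 = 0
x = 24 or x = 8, giving (24, 5) and (8, 21).

(8, 21) and (24, 5)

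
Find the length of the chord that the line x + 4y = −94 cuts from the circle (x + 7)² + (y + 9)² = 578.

10√17

From the line, y = (−94 − x)/4. Substituting:
17x² + 340x − 5100 = 0  ⟹  x² + 20x − 300 = 0
x = 10 or x = −30, giving (10, −26) and (−30, −16).
|(10, −26) − (−30, −16)| = √((40)² + (−10)²) = 10√17.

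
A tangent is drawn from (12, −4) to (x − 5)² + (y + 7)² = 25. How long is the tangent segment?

With centre O = (5, −7), |OP|² = 58 and r² = 25.
Power of the point: PT² = |PO|² − r² = 33, so PT = √33.

√33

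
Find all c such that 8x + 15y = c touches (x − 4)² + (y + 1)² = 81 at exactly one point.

c = −136 or c = 170

The line touches the circle iff its distance from (4, −1) is 9:
|8·4 + 15·(−1) − c| / √289 = 9
|c − (17)| = 9·17, so c = 170 or c = −136.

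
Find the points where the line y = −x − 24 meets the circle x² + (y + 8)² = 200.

Substitute y = −x − 24:
2x² + 32x + 56 = 0  ⟹  x² + 16x + 28 = 0
x = −2 or x = −14, giving (−2, −22) and (−14, −10).

(−14, −10) and (−2, −22)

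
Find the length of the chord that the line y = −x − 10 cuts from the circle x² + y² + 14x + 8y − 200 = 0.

23√2

The distance from (−7, −4) to the line is 1/√2, and r² = 265.
Chord = 2√(r² − d²) = 2·√(529/2) = 23√2.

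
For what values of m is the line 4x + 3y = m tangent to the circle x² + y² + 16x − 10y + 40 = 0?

The line touches the circle iff its distance from (−8, 5) is 7:
|4·(−8) + 3·5 − m| / √25 = 7
|m − (−17)| = 7·5, so m = 18 or m = −52.

m = −52 or m = 18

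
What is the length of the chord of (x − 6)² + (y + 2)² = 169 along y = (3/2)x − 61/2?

From the line, y = (−61 + 3x)/2. Substituting:
13x² − 390x + 2717 = 0  ⟹  x² − 30x + 209 = 0
x = 19 or x = 11, giving (19, −2) and (11, −14).
Chord length = distance between (19, −2) and (11, −14) = √208 = 4√13.

4√13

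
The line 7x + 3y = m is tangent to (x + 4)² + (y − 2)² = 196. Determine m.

m = −22 ± 14√58

The line touches the circle iff its distance from (−4, 2) is 14:
|7·(−4) + 3·2 − m| / √58 = 14
|m − (−22)| = 14√58.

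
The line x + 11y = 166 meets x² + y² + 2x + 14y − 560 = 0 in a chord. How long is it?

From the line, y = (166 − x)/11. Substituting:
122x² − 244x − 14640 = 0  ⟹  x² − 2x − 120 = 0
x = 12 or x = −10, giving (12, 14) and (−10, 16).
Chord length = distance between (12, 14) and (−10, 16) = √488 = 2√122.

2√122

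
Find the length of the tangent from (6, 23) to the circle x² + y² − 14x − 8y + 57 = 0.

Centre (7, 4), r² = 8. |PO|² = (−1)² + (19)² = 362.
By the tangent–radius right angle, tangent length = √(|PO|² − r²) = √354.

√354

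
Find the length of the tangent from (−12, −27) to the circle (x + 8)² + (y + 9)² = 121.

Centre (−8, −9), r² = 121. |PO|² = (−4)² + (−18)² = 340.
Power of the point: PT² = |PO|² − r² = 219, so PT = √219.

√219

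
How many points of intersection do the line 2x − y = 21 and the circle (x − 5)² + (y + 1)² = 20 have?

1

Centre (5, −1), r² = 20. Distance² from centre to line = (−10)²/5 = 20.
Since d² = r², the line is tangent.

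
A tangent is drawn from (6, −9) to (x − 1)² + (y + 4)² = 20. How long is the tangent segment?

The centre is (1, −4) and r = 2√5. The square of the distance from P to the centre is 25 + 25 = 50.
By the tangent–radius right angle, tangent length = √(|PO|² − r²) = √30.

√30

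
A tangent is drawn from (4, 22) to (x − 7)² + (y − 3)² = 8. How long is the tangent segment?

√362

The centre is (7, 3) and r = 2√2. The square of the distance from P to the centre is 9 + 361 = 370.
Power of the point: PT² = |PO|² − r² = 362, so PT = √362.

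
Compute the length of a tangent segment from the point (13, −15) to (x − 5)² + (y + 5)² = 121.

The centre is (5, −5) and r = 11. The square of the distance from P to the centre is 64 + 100 = 164.
By the tangent–radius right angle, tangent length = √(|PO|² − r²) = √43.

√43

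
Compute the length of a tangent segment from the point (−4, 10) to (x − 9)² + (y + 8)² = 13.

4√30

With centre O = (9, −8), |OP|² = 493 and r² = 13.
The tangent meets the radius at right angles, so tangent² = |PO|² − r² = 493 − 13 = 480.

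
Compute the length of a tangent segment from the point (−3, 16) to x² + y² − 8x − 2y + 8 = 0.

Centre (4, 1), r² = 9. |PO|² = (−7)² + (15)² = 274.
The tangent meets the radius at right angles, so tangent² = |PO|² − r² = 274 − 9 = 265.

√265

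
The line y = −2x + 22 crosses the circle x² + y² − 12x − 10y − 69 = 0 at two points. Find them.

(3, 16) and (13, −4)

From the line, y = −2x + 22. Substituting:
5x² − 80x + 195 = 0  ⟹  x² − 16x + 39 = 0
x = 13 or x = 3, giving (13, −4) and (3, 16).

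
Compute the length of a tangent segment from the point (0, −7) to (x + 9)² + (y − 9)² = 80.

√257

The centre is (−9, 9) and r = 4√5. The square of the distance from P to the centre is 81 + 256 = 337.
The tangent meets the radius at right angles, so tangent² = |PO|² − r² = 337 − 80 = 257.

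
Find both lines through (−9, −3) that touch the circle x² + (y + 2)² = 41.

Let a tangent through (−9, −3) have slope m. Its distance from (0, −2) must equal √41:
(9m − (1))² = 41(m² + 1)
20m² − 9m − 20 = 0, so m = −4/5 or m = 5/4.
With m = −4/5: 4x + 5y = −51. With m = 5/4: 5x − 4y = −33.

4x + 5y = −51 and 5x − 4y = −33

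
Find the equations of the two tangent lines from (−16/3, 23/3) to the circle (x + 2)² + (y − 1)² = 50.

x − 7y = −59 and x − y = −13

Write the tangent as mx − y + (23/3 − m·(−16/3)) = 0 and set its distance from the centre to 5√2:
[m·(10/3) − (−20/3)]² = 50(m² + 1)
7m² − 8m + 1 = 0, so m = 1/7 or m = 1.
With m = 1/7: x − 7y = −59. With m = 1: x − y = −13.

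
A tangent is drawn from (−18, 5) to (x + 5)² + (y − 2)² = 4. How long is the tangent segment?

The centre is (−5, 2) and r = 2. The square of the distance from P to the centre is 169 + 9 = 178.
The tangent meets the radius at right angles, so tangent² = |PO|² − r² = 178 − 4 = 174.

√174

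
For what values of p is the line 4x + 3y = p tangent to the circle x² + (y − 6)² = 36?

p = −12 or p = 48

For a tangent, require d(centre, line) = r = 6.
|4·0 + 3·6 − p| / √25 = 6
|p − (18)| = 6·5, so p = 48 or p = −12.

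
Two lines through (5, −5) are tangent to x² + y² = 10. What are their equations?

Let a tangent through (5, −5) have slope m. Its distance from (0, 0) must equal √10:
[m·(−5) − (5)]² = 10(m² + 1)
3m² + 10m + 3 = 0, so m = −1/3 or m = −3.
With m = −1/3: x + 3y = −10. With m = −3: 3x + y = 10.

x + 3y = −10 and 3x + y = 10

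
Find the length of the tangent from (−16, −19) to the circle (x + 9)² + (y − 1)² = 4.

√445

With centre O = (−9, 1), |OP|² = 449 and r² = 4.
The tangent meets the radius at right angles, so tangent² = |PO|² − r² = 449 − 4 = 445.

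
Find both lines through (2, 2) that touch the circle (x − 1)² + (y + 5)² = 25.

3x − 4y = −2 and 4x + 3y = 14

Let a tangent through (2, 2) have slope m. Its distance from (1, −5) must equal 5:
(−1m − (−7))² = 25(m² + 1)
12m² + 7m − 12 = 0, so m = 3/4 or m = −4/3.
With m = 3/4: 3x − 4y = −2. With m = −4/3: 4x + 3y = 14.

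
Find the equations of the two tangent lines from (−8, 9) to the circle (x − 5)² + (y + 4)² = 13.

Write the tangent as mx − y + (9 − m·(−8)) = 0 and set its distance from the centre to √13:
[m·(13) − (−13)]² = 13(m² + 1)
6m² + 13m + 6 = 0, so m = −2/3 or m = −3/2.
Through (−8, 9) these give 2x + 3y = 11 and 3x + 2y = −6.

2x + 3y = 11 and 3x + 2y = −6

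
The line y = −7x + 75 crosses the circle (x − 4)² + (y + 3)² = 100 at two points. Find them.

(10, 5) and (12, −9)

Substitute y = −7x + 75:
50x² − 1100x + 6000 = 0  ⟹  x² − 22x + 120 = 0
x = 12 or x = 10, giving (12, −9) and (10, 5).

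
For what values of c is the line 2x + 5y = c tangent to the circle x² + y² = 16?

For a tangent, require d(centre, line) = r = 4.
|2·0 + 5·0 − c| / √29 = 4
|c| = 4√29.

c = ±4√29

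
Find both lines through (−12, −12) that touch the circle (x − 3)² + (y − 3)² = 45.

2x − y = −12 and x − 2y = 12

A line y − (−12) = m(x − (−12)) is tangent when its distance from (3, 3) is 3√5:
[m·(15) − (15)]² = 45(m² + 1)
2m² − 5m + 2 = 0, so m = 2 or m = 1/2.
With m = 2: 2x − y = −12. With m = 1/2: x − 2y = 12.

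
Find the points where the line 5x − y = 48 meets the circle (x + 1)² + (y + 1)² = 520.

From the line, y = 5x − 48. Substituting:
26x² − 468x + 1690 = 0  ⟹  x² − 18x + 65 = 0
x = 13 or x = 5, giving (13, 17) and (5, −23).

(5, −23) and (13, 17)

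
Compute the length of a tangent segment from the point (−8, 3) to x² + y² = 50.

√23

With centre O = (0, 0), |OP|² = 73 and r² = 50.
The tangent meets the radius at right angles, so tangent² = |PO|² − r² = 73 − 50 = 23.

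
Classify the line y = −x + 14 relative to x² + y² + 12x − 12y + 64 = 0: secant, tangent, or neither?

Substituting the line into the circle gives 2x² − 4x + 92 = 0.
Δ = 16 − 736 = −720.
No real roots: the line does not meet the circle.

neither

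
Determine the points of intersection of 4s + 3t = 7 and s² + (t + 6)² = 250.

(−5, 9) and (13, −15)

Substitute t = (7 − 4s)/3:
25s² − 200s − 1625 = 0  ⟹  s² − 8s − 65 = 0
s = 13 or s = −5, giving (13, −15) and (−5, 9).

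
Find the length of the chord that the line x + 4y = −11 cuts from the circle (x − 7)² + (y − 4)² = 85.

2√17

Centre (7, 4), r² = 85. Perpendicular distance d from centre to line = |34| / √17 = 34/√17.
Chord = 2√(r² − d²) = 2·√(17) = 2√17.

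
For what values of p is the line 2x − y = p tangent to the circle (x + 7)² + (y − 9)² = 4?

p = −23 ± 2√5

For a tangent, require d(centre, line) = r = 2.
|2·(−7) − 1·9 − p| / √5 = 2
|p − (−23)| = 2√5.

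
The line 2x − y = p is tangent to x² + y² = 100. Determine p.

The line touches the circle iff its distance from (0, 0) is 10:
|2·0 − 1·0 − p| / √5 = 10
|p| = 10√5.

p = ±10√5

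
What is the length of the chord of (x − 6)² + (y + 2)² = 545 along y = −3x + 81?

From the line, y = −3x + 81. Substituting:
10x² − 510x + 6380 = 0  ⟹  x² − 51x + 638 = 0
x = 29 or x = 22, giving (29, −6) and (22, 15).
|(29, −6) − (22, 15)| = √((7)² + (−21)²) = 7√10.

7√10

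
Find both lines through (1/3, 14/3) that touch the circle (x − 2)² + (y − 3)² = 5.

x − 2y = −9 and 2x − y = −4

Let a tangent through (1/3, 14/3) have slope m. Its distance from (2, 3) must equal √5:
[m·(5/3) − (−5/3)]² = 5(m² + 1)
2m² − 5m + 2 = 0, so m = 1/2 or m = 2.
With m = 1/2: x − 2y = −9. With m = 2: 2x − y = −4.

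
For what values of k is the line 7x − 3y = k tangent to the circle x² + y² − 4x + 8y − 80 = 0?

For a tangent, require d(centre, line) = r = 10.
|7·2 − 3·(−4) − k| / √58 = 10
|k − (26)| = 10√58.

k = 26 ± 10√58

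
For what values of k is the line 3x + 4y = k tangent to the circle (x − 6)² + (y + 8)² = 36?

k = −44 or k = 16

Tangency holds when the distance from the centre (6, −8) to the line equals the radius 6:
|3·6 + 4·(−8) − k| / √25 = 6
|k − (−14)| = 6·5, so k = 16 or k = −44.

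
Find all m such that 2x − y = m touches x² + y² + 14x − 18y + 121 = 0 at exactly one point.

For a tangent, require d(centre, line) = r = 3.
|2·(−7) − 1·9 − m| / √5 = 3
|m − (−23)| = 3√5.

m = −23 ± 3√5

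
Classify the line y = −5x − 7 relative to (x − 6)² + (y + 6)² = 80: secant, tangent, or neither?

Centre (6, −6), r² = 80. Distance² from centre to line = (31)²/26 = 961/26.
Since d² < r², the line cuts the circle twice.

secant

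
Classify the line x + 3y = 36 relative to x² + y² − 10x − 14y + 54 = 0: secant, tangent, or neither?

Centre (5, 7), r² = 20. Distance² from centre to line = (−10)²/10 = 10.
Since d² < r², the line cuts the circle twice.

secant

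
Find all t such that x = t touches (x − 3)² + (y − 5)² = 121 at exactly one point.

t = −8 or t = 14

For a tangent, require d(centre, line) = r = 11.
|1·3 + 0·5 − t| / √1 = 11
|t − (3)| = 11, so t = 14 or t = −8.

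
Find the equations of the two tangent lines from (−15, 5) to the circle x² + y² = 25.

A line y − (5) = m(x − (−15)) is tangent when its distance from (0, 0) is 5:
[m·(15) − (−5)]² = 25(m² + 1)
4m² + 3m = 0, so m = −3/4 or m = 0.
Through (−15, 5) these give 3x + 4y = −25 and y = 5.

3x + 4y = −25 and y = 5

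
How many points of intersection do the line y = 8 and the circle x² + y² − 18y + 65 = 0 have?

2

Centre (0, 9), r² = 16. Distance² from centre to line = (1)² = 1.
Since d² < r², the line cuts the circle twice.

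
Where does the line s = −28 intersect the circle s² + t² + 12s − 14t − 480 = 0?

The line gives s = −28. Substituting into the circle:
t² − 14t − 32 = 0
t = 16 or t = −2, giving (−28, 16) and (−28, −2).

(−28, −2) and (−28, 16)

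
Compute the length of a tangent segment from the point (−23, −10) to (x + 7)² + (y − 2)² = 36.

The centre is (−7, 2) and r = 6. The square of the distance from P to the centre is 256 + 144 = 400.
By the tangent–radius right angle, tangent length = √(|PO|² − r²) = √364 = 2√91.

2√91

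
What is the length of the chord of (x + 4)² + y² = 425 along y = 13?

32

Centre (−4, 0), r² = 425. Perpendicular distance d from centre to line = |−13| / √1 = 13.
Chord = 2√(r² − d²) = 2·√(256) = 32.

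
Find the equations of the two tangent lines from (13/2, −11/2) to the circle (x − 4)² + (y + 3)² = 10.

Write the tangent as mx − y + (−11/2 − m·(13/2)) = 0 and set its distance from the centre to √10:
[m·(−5/2) − (5/2)]² = 10(m² + 1)
3m² − 10m + 3 = 0, so m = 1/3 or m = 3.
With m = 1/3: x − 3y = 23. With m = 3: 3x − y = 25.

x − 3y = 23 and 3x − y = 25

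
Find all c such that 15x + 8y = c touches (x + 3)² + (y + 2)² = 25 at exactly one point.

c = −146 or c = 24

The line touches the circle iff its distance from (−3, −2) is 5:
|15·(−3) + 8·(−2) − c| / √289 = 5
|c − (−61)| = 5·17, so c = 24 or c = −146.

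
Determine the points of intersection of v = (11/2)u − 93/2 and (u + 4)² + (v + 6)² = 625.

From the line, v = (−93 + 11u)/2. Substituting:
125u² − 1750u + 4125 = 0  ⟹  u² − 14u + 33 = 0
u = 11 or u = 3, giving (11, 14) and (3, −30).

(3, −30) and (11, 14)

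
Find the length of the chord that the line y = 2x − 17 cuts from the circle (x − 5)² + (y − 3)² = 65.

Substitute y = 2x − 17:
5x² − 90x + 360 = 0  ⟹  x² − 18x + 72 = 0
x = 12 or x = 6, giving (12, 7) and (6, −5).
|(12, 7) − (6, −5)| = √((6)² + (12)²) = 6√5.

6√5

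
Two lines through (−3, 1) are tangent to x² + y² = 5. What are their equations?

x − 2y = −5 and 2x + y = −5

Let a tangent through (−3, 1) have slope m. Its distance from (0, 0) must equal √5:
(3m − (−1))² = 5(m² + 1)
2m² + 3m − 2 = 0, so m = 1/2 or m = −2.
With m = 1/2: x − 2y = −5. With m = −2: 2x + y = −5.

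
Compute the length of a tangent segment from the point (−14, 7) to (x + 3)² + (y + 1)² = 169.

4

With centre O = (−3, −1), |OP|² = 185 and r² = 169.
Power of the point: PT² = |PO|² − r² = 16, so PT = 4.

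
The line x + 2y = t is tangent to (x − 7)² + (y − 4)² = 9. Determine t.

For a tangent, require d(centre, line) = r = 3.
|1·7 + 2·4 − t| / √5 = 3
|t − (15)| = 3√5.

t = 15 ± 3√5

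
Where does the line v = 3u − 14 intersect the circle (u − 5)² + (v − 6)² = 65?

Express v = 3u − 14 and substitute into the circle:
10u² − 130u + 360 = 0  ⟹  u² − 13u + 36 = 0
u = 9 or u = 4, giving (9, 13) and (4, −2).

(4, −2) and (9, 13)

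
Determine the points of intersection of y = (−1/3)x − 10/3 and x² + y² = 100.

Express y = (−10 − x)/3 and substitute into the circle:
10x² + 20x − 800 = 0  ⟹  x² + 2x − 80 = 0
x = 8 or x = −10, giving (8, −6) and (−10, 0).

(−10, 0) and (8, −6)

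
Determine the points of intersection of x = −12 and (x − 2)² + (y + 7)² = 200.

The line gives x = −12. Substituting into the circle:
y² + 14y + 45 = 0
y = −5 or y = −9, giving (−12, −5) and (−12, −9).

(−12, −9) and (−12, −5)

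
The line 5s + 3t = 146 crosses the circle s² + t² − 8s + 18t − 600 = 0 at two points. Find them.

Express t = (146 − 5s)/3 and substitute into the circle:
34s² − 1802s + 23800 = 0  ⟹  s² − 53s + 700 = 0
s = 28 or s = 25, giving (28, 2) and (25, 7).

(25, 7) and (28, 2)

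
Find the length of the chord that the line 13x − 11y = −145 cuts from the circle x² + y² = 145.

From the line, y = (145 + 13x)/11. Substituting:
290x² + 3770x + 3480 = 0  ⟹  x² + 13x + 12 = 0
x = −1 or x = −12, giving (−1, 12) and (−12, −1).
Chord length = distance between (−1, 12) and (−12, −1) = √290 = √290.

√290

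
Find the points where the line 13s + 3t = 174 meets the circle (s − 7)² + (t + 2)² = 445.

(9, 19) and (18, −20)

From the line, t = (174 − 13s)/3. Substituting:
178s² − 4806s + 28836 = 0  ⟹  s² − 27s + 162 = 0
s = 18 or s = 9, giving (18, −20) and (9, 19).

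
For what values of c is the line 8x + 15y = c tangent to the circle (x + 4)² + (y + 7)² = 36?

Tangency holds when the distance from the centre (−4, −7) to the line equals the radius 6:
|8·(−4) + 15·(−7) − c| / √289 = 6
|c − (−137)| = 6·17, so c = −35 or c = −239.

c = −239 or c = −35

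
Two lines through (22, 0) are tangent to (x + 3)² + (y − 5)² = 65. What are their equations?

x − 8y = 22 and 4x + 7y = 88

A line y − (0) = m(x − (22)) is tangent when its distance from (−3, 5) is √65:
[m·(−25) − (5)]² = 65(m² + 1)
56m² + 25m − 4 = 0, so m = 1/8 or m = −4/7.
With m = 1/8: x − 8y = 22. With m = −4/7: 4x + 7y = 88.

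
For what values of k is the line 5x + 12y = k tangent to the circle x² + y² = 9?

Tangency holds when the distance from the centre (0, 0) to the line equals the radius 3:
|5·0 + 12·0 − k| / √169 = 3
|k| = 3·13, so k = 39 or k = −39.

k = −39 or k = 39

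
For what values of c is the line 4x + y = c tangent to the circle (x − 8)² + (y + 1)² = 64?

For a tangent, require d(centre, line) = r = 8.
|4·8 + 1·(−1) − c| / √17 = 8
|c − (31)| = 8√17.

c = 31 ± 8√17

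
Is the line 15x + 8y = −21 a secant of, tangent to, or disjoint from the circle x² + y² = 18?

secant

d² = (15·0 + 8·0 − (−21))²/289 = 441/289; r² = 18.
Since d² < r², the line cuts the circle twice.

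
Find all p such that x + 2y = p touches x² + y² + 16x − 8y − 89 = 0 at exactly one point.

The line touches the circle iff its distance from (−8, 4) is 13:
|1·(−8) + 2·4 − p| / √5 = 13
|p| = 13√5.

p = ±13√5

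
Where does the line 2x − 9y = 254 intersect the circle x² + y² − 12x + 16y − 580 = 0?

(−8, −30) and (28, −22)

Express y = (−254 + 2x)/9 and substitute into the circle:
85x² − 1700x − 19040 = 0  ⟹  x² − 20x − 224 = 0
x = 28 or x = −8, giving (28, −22) and (−8, −30).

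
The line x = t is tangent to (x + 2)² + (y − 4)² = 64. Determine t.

The line touches the circle iff its distance from (−2, 4) is 8:
|1·(−2) + 0·4 − t| / √1 = 8
|t − (−2)| = 8, so t = 6 or t = −10.

t = −10 or t = 6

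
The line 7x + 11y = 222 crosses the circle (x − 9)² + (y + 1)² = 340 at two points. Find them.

Express y = (222 − 7x)/11 and substitute into the circle:
170x² − 5440x + 22950 = 0  ⟹  x² − 32x + 135 = 0
x = 27 or x = 5, giving (27, 3) and (5, 17).

(5, 17) and (27, 3)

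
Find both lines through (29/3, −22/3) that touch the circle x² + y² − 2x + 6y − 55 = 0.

4x − 7y = 90 and 8x + y = 70

Let a tangent through (29/3, −22/3) have slope m. Its distance from (1, −3) must equal √65:
[m·(−26/3) − (13/3)]² = 65(m² + 1)
7m² + 52m − 32 = 0, so m = 4/7 or m = −8.
With m = 4/7: 4x − 7y = 90. With m = −8: 8x + y = 70.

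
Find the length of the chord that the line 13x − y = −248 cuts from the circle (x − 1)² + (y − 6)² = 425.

From the line, y = 13x + 248. Substituting:
170x² + 6290x + 58140 = 0  ⟹  x² + 37x + 342 = 0
x = −18 or x = −19, giving (−18, 14) and (−19, 1).
|(−18, 14) − (−19, 1)| = √((1)² + (13)²) = √170.

√170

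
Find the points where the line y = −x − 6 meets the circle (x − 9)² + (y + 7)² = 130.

(−2, −4) and (12, −18)

Substitute y = −x − 6:
2x² − 20x − 48 = 0  ⟹  x² − 10x − 24 = 0
x = 12 or x = −2, giving (12, −18) and (−2, −4).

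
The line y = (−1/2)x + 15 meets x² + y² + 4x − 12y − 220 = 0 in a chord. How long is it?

Express y = (30 − x)/2 and substitute into the circle:
5x² − 20x − 700 = 0  ⟹  x² − 4x − 140 = 0
x = 14 or x = −10, giving (14, 8) and (−10, 20).
Chord length = distance between (14, 8) and (−10, 20) = √720 = 12√5.

12√5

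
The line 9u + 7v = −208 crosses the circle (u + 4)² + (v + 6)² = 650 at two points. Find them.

From the line, v = (−208 − 9u)/7. Substituting:
130u² + 3380u − 3510 = 0  ⟹  u² + 26u − 27 = 0
u = 1 or u = −27, giving (1, −31) and (−27, 5).

(−27, 5) and (1, −31)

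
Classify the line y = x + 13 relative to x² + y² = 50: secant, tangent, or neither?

neither

Substituting the line into the circle gives 2x² + 26x + 119 = 0.
Δ = 676 − 952 = −276.
No real roots: the line does not meet the circle.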